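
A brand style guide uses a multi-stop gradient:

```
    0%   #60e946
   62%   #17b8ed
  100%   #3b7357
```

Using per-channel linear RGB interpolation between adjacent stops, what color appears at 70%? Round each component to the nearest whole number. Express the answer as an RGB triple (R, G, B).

(31, 169, 205)

70% lies between the 62% and 100% stops, so the local fraction is t = (70 − 62)/(100 − 62) = 8/38 ≈ 0.2105.
#17b8ed → (23, 184, 237); #3b7357 → (59, 115, 87).
R = 23 + 0.2105 × (59 − 23) = 30.578 → 31
G = 184 + 0.2105 × (115 − 184) = 169.476 → 169
B = 237 + 0.2105 × (87 − 237) = 205.425 → 205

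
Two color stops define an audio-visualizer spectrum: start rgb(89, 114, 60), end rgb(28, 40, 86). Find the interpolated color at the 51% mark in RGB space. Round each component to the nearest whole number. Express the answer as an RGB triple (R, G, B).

51% corresponds to t = 0.51.
R = 89 + 0.51 × (28 − 89) = 89 + 0.51 × -61 = 57.89 → 58
G = 114 + 0.51 × (40 − 114) = 114 + 0.51 × -74 = 76.26 → 76
B = 60 + 0.51 × (86 − 60) = 60 + 0.51 × 26 = 73.26 → 73

(58, 76, 73)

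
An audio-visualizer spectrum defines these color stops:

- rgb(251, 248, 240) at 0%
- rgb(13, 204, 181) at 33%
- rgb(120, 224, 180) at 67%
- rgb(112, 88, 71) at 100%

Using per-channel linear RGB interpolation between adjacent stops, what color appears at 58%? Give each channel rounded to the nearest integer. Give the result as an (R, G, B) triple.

(92, 219, 180)

58% lies between the 33% and 67% stops, so the local fraction is t = (58 − 33)/(67 − 33) = 25/34 ≈ 0.7353.
R = 13 + 0.7353 × (120 − 13) = 91.677 → 92
G = 204 + 0.7353 × (224 − 204) = 218.706 → 219
B = 181 + 0.7353 × (180 − 181) = 180.265 → 180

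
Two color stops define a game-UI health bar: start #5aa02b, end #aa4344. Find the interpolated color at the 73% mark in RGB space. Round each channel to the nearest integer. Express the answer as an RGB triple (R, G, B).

(148, 92, 61)

#5aa02b → (90, 160, 43); #aa4344 → (170, 67, 68).
73% corresponds to t = 0.73.
R = 90 + 0.73 × (170 − 90) = 90 + 0.73 × 80 = 148.4 → 148
G = 160 + 0.73 × (67 − 160) = 160 + 0.73 × -93 = 92.11 → 92
B = 43 + 0.73 × (68 − 43) = 43 + 0.73 × 25 = 61.25 → 61
So the blended color is (148, 92, 61), about #945c3d.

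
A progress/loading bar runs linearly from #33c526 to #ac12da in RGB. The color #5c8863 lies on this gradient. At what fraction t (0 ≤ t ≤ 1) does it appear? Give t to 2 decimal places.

0.34

Invert the lerp on the B channel (largest span, 180): t = (99 − 38) / (218 − 38) = 61/180 = 0.33889.
Check on R: (92 − 51)/(172 − 51) = 0.3388 ✓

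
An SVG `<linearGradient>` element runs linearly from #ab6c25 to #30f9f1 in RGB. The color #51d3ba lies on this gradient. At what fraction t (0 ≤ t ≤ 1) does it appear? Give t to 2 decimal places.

0.73

Invert the lerp on the B channel (largest span, 204): t = (186 − 37) / (241 − 37) = 149/204 = 0.73039.
Check on R: (81 − 171)/(48 − 171) = 0.7317 ✓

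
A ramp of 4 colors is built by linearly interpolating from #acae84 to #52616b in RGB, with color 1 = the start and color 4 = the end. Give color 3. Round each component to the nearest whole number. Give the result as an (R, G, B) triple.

(112, 123, 115)

With 4 swatches and endpoints inclusive, swatch 3 sits at t = (3 − 1)/(4 − 1) = 2/3 ≈ 0.6667.
#acae84 → (172, 174, 132); #52616b → (82, 97, 107).
R = 172 + 0.6667 × (82 − 172) = 111.997 → 112
G = 174 + 0.6667 × (97 − 174) = 122.664 → 123
B = 132 + 0.6667 × (107 − 132) = 115.332 → 115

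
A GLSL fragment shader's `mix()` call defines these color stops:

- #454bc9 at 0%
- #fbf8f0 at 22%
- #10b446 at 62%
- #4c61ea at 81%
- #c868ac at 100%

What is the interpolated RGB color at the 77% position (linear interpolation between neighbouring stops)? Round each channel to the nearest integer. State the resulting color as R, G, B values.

77% lies between the 62% and 81% stops, so the local fraction is t = (77 − 62)/(81 − 62) = 15/19 ≈ 0.7895.
#10b446 → (16, 180, 70); #4c61ea → (76, 97, 234).
R = 16 + 0.7895 × (76 − 16) = 63.37 → 63
G = 180 + 0.7895 × (97 − 180) = 114.472 → 114
B = 70 + 0.7895 × (234 − 70) = 199.478 → 199

(63, 114, 199)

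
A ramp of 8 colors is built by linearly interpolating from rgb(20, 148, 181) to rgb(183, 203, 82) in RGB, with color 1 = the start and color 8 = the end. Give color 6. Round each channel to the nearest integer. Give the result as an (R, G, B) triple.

With 8 swatches and endpoints inclusive, swatch 6 sits at t = (6 − 1)/(8 − 1) = 5/7 ≈ 0.7143.
R = 20 + 0.7143 × (183 − 20) = 136.431 → 136
G = 148 + 0.7143 × (203 − 148) = 187.286 → 187
B = 181 + 0.7143 × (82 − 181) = 110.284 → 110

(136, 187, 110)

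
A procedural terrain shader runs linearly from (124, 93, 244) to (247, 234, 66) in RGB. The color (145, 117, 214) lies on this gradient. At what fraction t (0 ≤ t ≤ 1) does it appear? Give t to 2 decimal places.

Invert the lerp on the B channel (largest span, 178): t = (214 − 244) / (66 − 244) = -30/-178 = 0.16854.
Check on R: (145 − 124)/(247 − 124) = 0.1707 ✓

0.17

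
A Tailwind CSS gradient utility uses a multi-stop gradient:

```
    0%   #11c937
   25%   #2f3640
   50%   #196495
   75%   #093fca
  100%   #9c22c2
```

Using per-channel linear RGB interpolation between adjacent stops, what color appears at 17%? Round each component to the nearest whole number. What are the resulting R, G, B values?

(37, 101, 61)

17% lies between the 0% and 25% stops, so the local fraction is t = (17 − 0)/(25 − 0) = 17/25 ≈ 0.68.
#11c937 → (17, 201, 55); #2f3640 → (47, 54, 64).
R = 17 + 0.68 × (47 − 17) = 37.4 → 37
G = 201 + 0.68 × (54 − 201) = 101.04 → 101
B = 55 + 0.68 × (64 − 55) = 61.12 → 61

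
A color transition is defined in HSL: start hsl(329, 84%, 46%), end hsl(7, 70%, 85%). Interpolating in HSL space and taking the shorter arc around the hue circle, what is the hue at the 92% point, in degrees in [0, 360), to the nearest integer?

4

Hue: 7 − 329 = -322°, but |-322| > 180 so the shorter arc goes the other way: Δh = -322 + 360 = 38°.
H = 329 + 0.92 × (38) = 363.96 → 364 → 364 mod 360 = 4°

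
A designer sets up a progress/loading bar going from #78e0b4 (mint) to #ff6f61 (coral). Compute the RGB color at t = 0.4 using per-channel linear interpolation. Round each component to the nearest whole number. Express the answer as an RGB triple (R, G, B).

(174, 179, 147)

#78e0b4 → (120, 224, 180); #ff6f61 → (255, 111, 97).
R = 120 + 0.4 × (255 − 120) = 120 + 0.4 × 135 = 174 → 174
G = 224 + 0.4 × (111 − 224) = 224 + 0.4 × -113 = 178.8 → 179
B = 180 + 0.4 × (97 − 180) = 180 + 0.4 × -83 = 146.8 → 147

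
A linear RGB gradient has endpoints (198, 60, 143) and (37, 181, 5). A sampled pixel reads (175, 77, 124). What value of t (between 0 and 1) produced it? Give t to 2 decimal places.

0.14

Invert the lerp on the R channel (largest span, 161): t = (175 − 198) / (37 − 198) = -23/-161 = 0.14286.
Check on G: (77 − 60)/(181 − 60) = 0.1405 ✓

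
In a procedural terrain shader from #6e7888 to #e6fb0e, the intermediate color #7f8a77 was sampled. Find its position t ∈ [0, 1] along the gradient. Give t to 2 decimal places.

0.14

Invert the lerp on the G channel (largest span, 131): t = (138 − 120) / (251 − 120) = 18/131 = 0.1374.
Check on R: (127 − 110)/(230 − 110) = 0.1417 ✓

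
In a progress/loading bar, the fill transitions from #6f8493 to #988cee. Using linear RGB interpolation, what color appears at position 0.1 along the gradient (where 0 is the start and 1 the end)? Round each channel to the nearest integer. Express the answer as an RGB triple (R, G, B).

#6f8493 → (111, 132, 147); #988cee → (152, 140, 238).
R = 111 + 0.1 × (152 − 111) = 111 + 0.1 × 41 = 115.1 → 115
G = 132 + 0.1 × (140 − 132) = 132 + 0.1 × 8 = 132.8 → 133
B = 147 + 0.1 × (238 − 147) = 147 + 0.1 × 91 = 156.1 → 156
So the blended color is (115, 133, 156), about #73859c.

(115, 133, 156)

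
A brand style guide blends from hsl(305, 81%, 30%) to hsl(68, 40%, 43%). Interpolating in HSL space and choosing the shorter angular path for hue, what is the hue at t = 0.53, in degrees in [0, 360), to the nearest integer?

10

Hue: 68 − 305 = -237°, but |-237| > 180 so the shorter arc goes the other way: Δh = -237 + 360 = 123°.
H = 305 + 0.53 × (123) = 370.19 → 370 → 370 mod 360 = 10°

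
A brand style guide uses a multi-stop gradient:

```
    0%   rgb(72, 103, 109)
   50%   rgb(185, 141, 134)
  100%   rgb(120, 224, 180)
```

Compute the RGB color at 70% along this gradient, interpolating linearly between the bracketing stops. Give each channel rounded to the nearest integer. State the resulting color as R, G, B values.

70% lies between the 50% and 100% stops, so the local fraction is t = (70 − 50)/(100 − 50) = 20/50 ≈ 0.4.
R = 185 + 0.4 × (120 − 185) = 159 → 159
G = 141 + 0.4 × (224 − 141) = 174.2 → 174
B = 134 + 0.4 × (180 − 134) = 152.4 → 152

(159, 174, 152)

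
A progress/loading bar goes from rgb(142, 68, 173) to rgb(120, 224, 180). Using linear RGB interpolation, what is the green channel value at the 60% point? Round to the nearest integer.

162

G = 68 + 0.6 × (224 − 68) = 161.6 → 162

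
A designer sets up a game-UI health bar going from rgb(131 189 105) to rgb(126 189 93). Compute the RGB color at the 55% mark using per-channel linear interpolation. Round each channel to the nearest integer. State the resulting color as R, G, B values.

55% corresponds to t = 0.55.
R = 131 + 0.55 × (126 − 131) = 131 + 0.55 × -5 = 128.25 → 128
G = 189 + 0.55 × (189 − 189) = 189 + 0.55 × 0 = 189 → 189
B = 105 + 0.55 × (93 − 105) = 105 + 0.55 × -12 = 98.4 → 98

(128, 189, 98)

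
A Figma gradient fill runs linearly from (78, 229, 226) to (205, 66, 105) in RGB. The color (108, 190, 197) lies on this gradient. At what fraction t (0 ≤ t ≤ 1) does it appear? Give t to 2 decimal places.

0.24

Invert the lerp on the G channel (largest span, 163): t = (190 − 229) / (66 − 229) = -39/-163 = 0.23926.
Check on R: (108 − 78)/(205 − 78) = 0.2362 ✓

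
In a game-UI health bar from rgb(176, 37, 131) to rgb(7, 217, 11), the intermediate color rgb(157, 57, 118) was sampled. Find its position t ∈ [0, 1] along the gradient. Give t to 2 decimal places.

0.11

Invert the lerp on the G channel (largest span, 180): t = (57 − 37) / (217 − 37) = 20/180 = 0.11111.
Check on R: (157 − 176)/(7 − 176) = 0.1124 ✓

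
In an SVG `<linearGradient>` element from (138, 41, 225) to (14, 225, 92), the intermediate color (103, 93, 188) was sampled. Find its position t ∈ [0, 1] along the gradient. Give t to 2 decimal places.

0.28

Invert the lerp on the G channel (largest span, 184): t = (93 − 41) / (225 − 41) = 52/184 = 0.28261.
Check on R: (103 − 138)/(14 − 138) = 0.2823 ✓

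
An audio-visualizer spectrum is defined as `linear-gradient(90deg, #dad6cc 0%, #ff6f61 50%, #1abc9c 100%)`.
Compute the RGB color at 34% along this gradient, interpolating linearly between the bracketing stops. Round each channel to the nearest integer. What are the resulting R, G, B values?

(243, 144, 131)

34% lies between the 0% and 50% stops, so the local fraction is t = (34 − 0)/(50 − 0) = 34/50 ≈ 0.68.
#dad6cc → (218, 214, 204); #ff6f61 → (255, 111, 97).
R = 218 + 0.68 × (255 − 218) = 243.16 → 243
G = 214 + 0.68 × (111 − 214) = 143.96 → 144
B = 204 + 0.68 × (97 − 204) = 131.24 → 131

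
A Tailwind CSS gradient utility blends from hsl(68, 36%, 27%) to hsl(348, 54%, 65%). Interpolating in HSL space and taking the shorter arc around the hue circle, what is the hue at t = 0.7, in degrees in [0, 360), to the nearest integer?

Hue: 348 − 68 = 280°, but |280| > 180 so the shorter arc goes the other way: Δh = 280 − 360 = -80°.
H = 68 + 0.7 × (-80) = 12 → 12°

12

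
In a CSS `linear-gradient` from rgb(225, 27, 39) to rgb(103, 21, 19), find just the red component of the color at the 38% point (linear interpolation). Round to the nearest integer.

R = 225 + 0.38 × (103 − 225) = 178.64 → 179

179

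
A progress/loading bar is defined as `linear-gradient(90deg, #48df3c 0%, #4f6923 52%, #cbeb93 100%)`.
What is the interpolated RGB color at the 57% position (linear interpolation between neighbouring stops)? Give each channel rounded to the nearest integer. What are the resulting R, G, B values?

(92, 119, 47)

57% lies between the 52% and 100% stops, so the local fraction is t = (57 − 52)/(100 − 52) = 5/48 ≈ 0.1042.
#4f6923 → (79, 105, 35); #cbeb93 → (203, 235, 147).
R = 79 + 0.1042 × (203 − 79) = 91.921 → 92
G = 105 + 0.1042 × (235 − 105) = 118.546 → 119
B = 35 + 0.1042 × (147 − 35) = 46.67 → 47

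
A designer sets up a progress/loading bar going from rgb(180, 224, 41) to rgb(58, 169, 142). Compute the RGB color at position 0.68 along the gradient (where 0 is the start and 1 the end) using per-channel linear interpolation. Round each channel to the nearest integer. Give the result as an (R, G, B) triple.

R = 180 + 0.68 × (58 − 180) = 180 + 0.68 × -122 = 97.04 → 97
G = 224 + 0.68 × (169 − 224) = 224 + 0.68 × -55 = 186.6 → 187
B = 41 + 0.68 × (142 − 41) = 41 + 0.68 × 101 = 109.68 → 110

(97, 187, 110)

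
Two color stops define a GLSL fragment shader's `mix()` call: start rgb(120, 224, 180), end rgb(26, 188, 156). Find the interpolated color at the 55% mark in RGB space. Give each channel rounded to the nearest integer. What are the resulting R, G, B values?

55% corresponds to t = 0.55.
R = 120 + 0.55 × (26 − 120) = 120 + 0.55 × -94 = 68.3 → 68
G = 224 + 0.55 × (188 − 224) = 224 + 0.55 × -36 = 204.2 → 204
B = 180 + 0.55 × (156 − 180) = 180 + 0.55 × -24 = 166.8 → 167
So the blended color is (68, 204, 167), about #44cca7.

(68, 204, 167)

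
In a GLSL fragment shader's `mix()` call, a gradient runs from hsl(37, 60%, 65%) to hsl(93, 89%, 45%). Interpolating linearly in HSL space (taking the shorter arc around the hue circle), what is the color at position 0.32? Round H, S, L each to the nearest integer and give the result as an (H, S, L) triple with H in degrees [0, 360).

Hue arc: Δh = 93 − 37 = 56° (|Δh| ≤ 180, already the shorter path).
H = 37 + 0.32 × (56) = 54.92 → 55°
S = 60 + 0.32 × (89 − 60) = 69.28 → 69%
L = 65 + 0.32 × (45 − 65) = 58.6 → 59%

(55, 69, 59)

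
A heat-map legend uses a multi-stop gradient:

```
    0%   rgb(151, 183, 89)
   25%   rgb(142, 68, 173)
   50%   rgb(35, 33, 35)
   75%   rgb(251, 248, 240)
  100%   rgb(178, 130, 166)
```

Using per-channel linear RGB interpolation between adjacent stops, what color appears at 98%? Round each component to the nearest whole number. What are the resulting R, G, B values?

98% lies between the 75% and 100% stops, so the local fraction is t = (98 − 75)/(100 − 75) = 23/25 ≈ 0.92.
R = 251 + 0.92 × (178 − 251) = 183.84 → 184
G = 248 + 0.92 × (130 − 248) = 139.44 → 139
B = 240 + 0.92 × (166 − 240) = 171.92 → 172

(184, 139, 172)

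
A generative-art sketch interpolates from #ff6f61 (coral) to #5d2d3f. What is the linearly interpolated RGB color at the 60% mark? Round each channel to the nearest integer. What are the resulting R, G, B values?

#ff6f61 → (255, 111, 97); #5d2d3f → (93, 45, 63).
60% corresponds to t = 0.6.
R = 255 + 0.6 × (93 − 255) = 255 + 0.6 × -162 = 157.8 → 158
G = 111 + 0.6 × (45 − 111) = 111 + 0.6 × -66 = 71.4 → 71
B = 97 + 0.6 × (63 − 97) = 97 + 0.6 × -34 = 76.6 → 77
So the blended color is (158, 71, 77), about #9e474d.

(158, 71, 77)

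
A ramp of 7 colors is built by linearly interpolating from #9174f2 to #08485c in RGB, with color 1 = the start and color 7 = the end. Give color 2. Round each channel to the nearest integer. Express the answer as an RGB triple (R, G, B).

(122, 109, 217)

With 7 swatches and endpoints inclusive, swatch 2 sits at t = (2 − 1)/(7 − 1) = 1/6 ≈ 0.1667.
#9174f2 → (145, 116, 242); #08485c → (8, 72, 92).
R = 145 + 0.1667 × (8 − 145) = 122.162 → 122
G = 116 + 0.1667 × (72 − 116) = 108.665 → 109
B = 242 + 0.1667 × (92 − 242) = 216.995 → 217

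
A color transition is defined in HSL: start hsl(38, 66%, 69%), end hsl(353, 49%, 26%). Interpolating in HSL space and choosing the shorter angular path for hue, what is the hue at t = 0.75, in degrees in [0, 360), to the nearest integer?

Hue: 353 − 38 = 315°, but |315| > 180 so the shorter arc goes the other way: Δh = 315 − 360 = -45°.
H = 38 + 0.75 × (-45) = 4.25 → 4°

4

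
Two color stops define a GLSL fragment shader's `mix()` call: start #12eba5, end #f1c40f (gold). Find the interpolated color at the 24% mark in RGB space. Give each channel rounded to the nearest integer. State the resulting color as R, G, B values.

(72, 226, 129)

#12eba5 → (18, 235, 165); #f1c40f → (241, 196, 15).
24% corresponds to t = 0.24.
R = 18 + 0.24 × (241 − 18) = 18 + 0.24 × 223 = 71.52 → 72
G = 235 + 0.24 × (196 − 235) = 235 + 0.24 × -39 = 225.64 → 226
B = 165 + 0.24 × (15 − 165) = 165 + 0.24 × -150 = 129 → 129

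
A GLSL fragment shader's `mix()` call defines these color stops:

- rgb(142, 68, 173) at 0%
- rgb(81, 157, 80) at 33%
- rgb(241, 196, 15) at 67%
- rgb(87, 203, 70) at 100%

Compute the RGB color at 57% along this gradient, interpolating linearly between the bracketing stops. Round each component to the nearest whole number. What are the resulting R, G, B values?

(194, 185, 34)

57% lies between the 33% and 67% stops, so the local fraction is t = (57 − 33)/(67 − 33) = 24/34 ≈ 0.7059.
R = 81 + 0.7059 × (241 − 81) = 193.944 → 194
G = 157 + 0.7059 × (196 − 157) = 184.53 → 185
B = 80 + 0.7059 × (15 − 80) = 34.117 → 34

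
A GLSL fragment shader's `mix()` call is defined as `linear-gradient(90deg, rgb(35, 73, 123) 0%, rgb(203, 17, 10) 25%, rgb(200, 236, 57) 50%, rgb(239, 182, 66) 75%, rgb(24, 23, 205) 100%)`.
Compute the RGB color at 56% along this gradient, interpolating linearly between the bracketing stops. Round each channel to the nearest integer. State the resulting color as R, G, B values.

(209, 223, 59)

56% lies between the 50% and 75% stops, so the local fraction is t = (56 − 50)/(75 − 50) = 6/25 ≈ 0.24.
R = 200 + 0.24 × (239 − 200) = 209.36 → 209
G = 236 + 0.24 × (182 − 236) = 223.04 → 223
B = 57 + 0.24 × (66 − 57) = 59.16 → 59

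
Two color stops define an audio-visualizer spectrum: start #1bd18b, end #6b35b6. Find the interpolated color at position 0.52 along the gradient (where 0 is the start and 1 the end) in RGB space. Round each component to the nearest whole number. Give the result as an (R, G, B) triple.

#1bd18b → (27, 209, 139); #6b35b6 → (107, 53, 182).
R = 27 + 0.52 × (107 − 27) = 27 + 0.52 × 80 = 68.6 → 69
G = 209 + 0.52 × (53 − 209) = 209 + 0.52 × -156 = 127.88 → 128
B = 139 + 0.52 × (182 − 139) = 139 + 0.52 × 43 = 161.36 → 161

(69, 128, 161)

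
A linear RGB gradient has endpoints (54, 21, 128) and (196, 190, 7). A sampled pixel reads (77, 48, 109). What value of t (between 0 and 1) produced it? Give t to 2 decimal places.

Invert the lerp on the G channel (largest span, 169): t = (48 − 21) / (190 − 21) = 27/169 = 0.15976.
Check on R: (77 − 54)/(196 − 54) = 0.162 ✓

0.16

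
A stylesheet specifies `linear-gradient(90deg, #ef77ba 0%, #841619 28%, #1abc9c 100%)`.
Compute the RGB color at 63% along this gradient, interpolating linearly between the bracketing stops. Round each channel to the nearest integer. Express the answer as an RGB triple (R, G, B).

63% lies between the 28% and 100% stops, so the local fraction is t = (63 − 28)/(100 − 28) = 35/72 ≈ 0.4861.
#841619 → (132, 22, 25); #1abc9c → (26, 188, 156).
R = 132 + 0.4861 × (26 − 132) = 80.473 → 80
G = 22 + 0.4861 × (188 − 22) = 102.693 → 103
B = 25 + 0.4861 × (156 − 25) = 88.679 → 89

(80, 103, 89)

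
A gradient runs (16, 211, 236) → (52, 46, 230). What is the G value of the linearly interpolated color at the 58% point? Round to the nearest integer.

115

G = 211 + 0.58 × (46 − 211) = 115.3 → 115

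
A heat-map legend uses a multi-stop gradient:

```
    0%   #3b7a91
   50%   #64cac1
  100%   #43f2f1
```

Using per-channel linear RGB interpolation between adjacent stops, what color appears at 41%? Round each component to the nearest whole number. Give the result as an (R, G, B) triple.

41% lies between the 0% and 50% stops, so the local fraction is t = (41 − 0)/(50 − 0) = 41/50 ≈ 0.82.
#3b7a91 → (59, 122, 145); #64cac1 → (100, 202, 193).
R = 59 + 0.82 × (100 − 59) = 92.62 → 93
G = 122 + 0.82 × (202 − 122) = 187.6 → 188
B = 145 + 0.82 × (193 − 145) = 184.36 → 184

(93, 188, 184)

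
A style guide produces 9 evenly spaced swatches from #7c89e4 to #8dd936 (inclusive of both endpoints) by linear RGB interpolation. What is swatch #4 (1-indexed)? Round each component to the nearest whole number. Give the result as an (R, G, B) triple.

(130, 167, 163)

With 9 swatches and endpoints inclusive, swatch 4 sits at t = (4 − 1)/(9 − 1) = 3/8 ≈ 0.375.
#7c89e4 → (124, 137, 228); #8dd936 → (141, 217, 54).
R = 124 + 0.375 × (141 − 124) = 130.375 → 130
G = 137 + 0.375 × (217 − 137) = 167 → 167
B = 228 + 0.375 × (54 − 228) = 162.75 → 163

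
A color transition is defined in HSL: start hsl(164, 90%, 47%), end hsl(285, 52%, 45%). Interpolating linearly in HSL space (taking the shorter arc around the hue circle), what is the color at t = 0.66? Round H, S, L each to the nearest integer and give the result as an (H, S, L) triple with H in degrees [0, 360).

Hue arc: Δh = 285 − 164 = 121° (|Δh| ≤ 180, already the shorter path).
H = 164 + 0.66 × (121) = 243.86 → 244°
S = 90 + 0.66 × (52 − 90) = 64.92 → 65%
L = 47 + 0.66 × (45 − 47) = 45.68 → 46%

(244, 65, 46)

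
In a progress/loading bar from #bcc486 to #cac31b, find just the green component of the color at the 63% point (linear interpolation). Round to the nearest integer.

G₁ = 196 (from #bcc486), G₂ = 195 (from #cac31b).
G = 196 + 0.63 × (195 − 196) = 195.37 → 195

195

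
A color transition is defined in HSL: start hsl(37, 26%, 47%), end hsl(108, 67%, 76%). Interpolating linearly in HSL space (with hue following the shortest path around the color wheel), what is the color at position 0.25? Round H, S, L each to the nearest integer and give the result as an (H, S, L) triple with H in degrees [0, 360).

(55, 36, 54)

Hue arc: Δh = 108 − 37 = 71° (|Δh| ≤ 180, already the shorter path).
H = 37 + 0.25 × (71) = 54.75 → 55°
S = 26 + 0.25 × (67 − 26) = 36.25 → 36%
L = 47 + 0.25 × (76 − 47) = 54.25 → 54%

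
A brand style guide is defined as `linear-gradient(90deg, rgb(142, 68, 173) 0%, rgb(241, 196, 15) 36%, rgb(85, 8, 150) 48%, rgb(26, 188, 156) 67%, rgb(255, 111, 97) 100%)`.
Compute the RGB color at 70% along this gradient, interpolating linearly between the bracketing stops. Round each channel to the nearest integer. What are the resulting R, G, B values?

70% lies between the 67% and 100% stops, so the local fraction is t = (70 − 67)/(100 − 67) = 3/33 ≈ 0.0909.
R = 26 + 0.0909 × (255 − 26) = 46.816 → 47
G = 188 + 0.0909 × (111 − 188) = 181.001 → 181
B = 156 + 0.0909 × (97 − 156) = 150.637 → 151

(47, 181, 151)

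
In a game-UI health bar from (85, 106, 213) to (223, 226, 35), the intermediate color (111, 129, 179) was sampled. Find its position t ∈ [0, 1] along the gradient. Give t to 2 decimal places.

Invert the lerp on the B channel (largest span, 178): t = (179 − 213) / (35 − 213) = -34/-178 = 0.19101.
Check on R: (111 − 85)/(223 − 85) = 0.1884 ✓

0.19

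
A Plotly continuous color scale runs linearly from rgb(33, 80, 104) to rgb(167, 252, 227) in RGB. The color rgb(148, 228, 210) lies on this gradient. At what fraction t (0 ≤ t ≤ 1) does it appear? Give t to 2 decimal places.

Invert the lerp on the G channel (largest span, 172): t = (228 − 80) / (252 − 80) = 148/172 = 0.86047.
Check on R: (148 − 33)/(167 − 33) = 0.8582 ✓

0.86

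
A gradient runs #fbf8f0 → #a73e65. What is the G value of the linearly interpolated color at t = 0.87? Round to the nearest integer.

86

G₁ = 248 (from #fbf8f0), G₂ = 62 (from #a73e65).
G = 248 + 0.87 × (62 − 248) = 86.18 → 86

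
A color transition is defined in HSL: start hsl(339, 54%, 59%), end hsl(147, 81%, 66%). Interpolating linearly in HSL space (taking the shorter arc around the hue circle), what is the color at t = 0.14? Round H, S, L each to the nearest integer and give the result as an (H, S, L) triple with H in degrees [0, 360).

Hue: 147 − 339 = -192°, but |-192| > 180 so the shorter arc goes the other way: Δh = -192 + 360 = 168°.
H = 339 + 0.14 × (168) = 362.52 → 363 → 363 mod 360 = 3°
S = 54 + 0.14 × (81 − 54) = 57.78 → 58%
L = 59 + 0.14 × (66 − 59) = 59.98 → 60%

(3, 58, 60)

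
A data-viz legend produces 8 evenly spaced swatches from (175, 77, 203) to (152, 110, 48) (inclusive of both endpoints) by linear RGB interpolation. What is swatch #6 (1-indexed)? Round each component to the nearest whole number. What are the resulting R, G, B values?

With 8 swatches and endpoints inclusive, swatch 6 sits at t = (6 − 1)/(8 − 1) = 5/7 ≈ 0.7143.
R = 175 + 0.7143 × (152 − 175) = 158.571 → 159
G = 77 + 0.7143 × (110 − 77) = 100.572 → 101
B = 203 + 0.7143 × (48 − 203) = 92.283 → 92

(159, 101, 92)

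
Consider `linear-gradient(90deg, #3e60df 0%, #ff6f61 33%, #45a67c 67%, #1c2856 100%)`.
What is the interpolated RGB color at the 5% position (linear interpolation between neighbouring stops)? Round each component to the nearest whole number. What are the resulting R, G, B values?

(91, 98, 204)

5% lies between the 0% and 33% stops, so the local fraction is t = (5 − 0)/(33 − 0) = 5/33 ≈ 0.1515.
#3e60df → (62, 96, 223); #ff6f61 → (255, 111, 97).
R = 62 + 0.1515 × (255 − 62) = 91.239 → 91
G = 96 + 0.1515 × (111 − 96) = 98.272 → 98
B = 223 + 0.1515 × (97 − 223) = 203.911 → 204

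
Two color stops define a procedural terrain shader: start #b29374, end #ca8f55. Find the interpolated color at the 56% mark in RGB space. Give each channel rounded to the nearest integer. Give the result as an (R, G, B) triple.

#b29374 → (178, 147, 116); #ca8f55 → (202, 143, 85).
56% corresponds to t = 0.56.
R = 178 + 0.56 × (202 − 178) = 178 + 0.56 × 24 = 191.44 → 191
G = 147 + 0.56 × (143 − 147) = 147 + 0.56 × -4 = 144.76 → 145
B = 116 + 0.56 × (85 − 116) = 116 + 0.56 × -31 = 98.64 → 99
So the blended color is (191, 145, 99), about #bf9163.

(191, 145, 99)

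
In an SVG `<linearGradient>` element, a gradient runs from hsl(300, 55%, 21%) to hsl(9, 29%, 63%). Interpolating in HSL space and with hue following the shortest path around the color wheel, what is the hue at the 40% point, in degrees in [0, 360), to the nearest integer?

Hue: 9 − 300 = -291°, but |-291| > 180 so the shorter arc goes the other way: Δh = -291 + 360 = 69°.
H = 300 + 0.4 × (69) = 327.6 → 328°

328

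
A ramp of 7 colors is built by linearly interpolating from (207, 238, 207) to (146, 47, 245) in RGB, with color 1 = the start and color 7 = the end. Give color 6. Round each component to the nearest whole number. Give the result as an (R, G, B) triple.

(156, 79, 239)

With 7 swatches and endpoints inclusive, swatch 6 sits at t = (6 − 1)/(7 − 1) = 5/6 ≈ 0.8333.
R = 207 + 0.8333 × (146 − 207) = 156.169 → 156
G = 238 + 0.8333 × (47 − 238) = 78.84 → 79
B = 207 + 0.8333 × (245 − 207) = 238.665 → 239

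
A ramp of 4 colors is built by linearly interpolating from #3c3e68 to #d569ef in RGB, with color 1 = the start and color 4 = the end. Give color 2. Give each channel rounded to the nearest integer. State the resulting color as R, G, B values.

With 4 swatches and endpoints inclusive, swatch 2 sits at t = (2 − 1)/(4 − 1) = 1/3 ≈ 0.3333.
#3c3e68 → (60, 62, 104); #d569ef → (213, 105, 239).
R = 60 + 0.3333 × (213 − 60) = 110.995 → 111
G = 62 + 0.3333 × (105 − 62) = 76.332 → 76
B = 104 + 0.3333 × (239 − 104) = 148.995 → 149

(111, 76, 149)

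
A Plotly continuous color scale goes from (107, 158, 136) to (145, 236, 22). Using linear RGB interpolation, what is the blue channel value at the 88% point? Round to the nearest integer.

B = 136 + 0.88 × (22 − 136) = 35.68 → 36

36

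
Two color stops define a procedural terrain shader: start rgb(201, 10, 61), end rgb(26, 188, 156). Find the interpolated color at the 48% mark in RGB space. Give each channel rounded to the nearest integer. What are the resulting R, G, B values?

48% corresponds to t = 0.48.
R = 201 + 0.48 × (26 − 201) = 201 + 0.48 × -175 = 117 → 117
G = 10 + 0.48 × (188 − 10) = 10 + 0.48 × 178 = 95.44 → 95
B = 61 + 0.48 × (156 − 61) = 61 + 0.48 × 95 = 106.6 → 107

(117, 95, 107)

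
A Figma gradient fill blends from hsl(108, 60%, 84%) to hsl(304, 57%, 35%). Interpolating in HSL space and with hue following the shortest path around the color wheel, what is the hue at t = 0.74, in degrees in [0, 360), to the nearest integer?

347

Hue: 304 − 108 = 196°, but |196| > 180 so the shorter arc goes the other way: Δh = 196 − 360 = -164°.
H = 108 + 0.74 × (-164) = -13.36 → -13 → -13 mod 360 = 347°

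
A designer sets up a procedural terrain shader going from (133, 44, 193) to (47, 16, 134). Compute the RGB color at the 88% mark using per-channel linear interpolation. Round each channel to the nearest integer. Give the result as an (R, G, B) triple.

88% corresponds to t = 0.88.
R = 133 + 0.88 × (47 − 133) = 133 + 0.88 × -86 = 57.32 → 57
G = 44 + 0.88 × (16 − 44) = 44 + 0.88 × -28 = 19.36 → 19
B = 193 + 0.88 × (134 − 193) = 193 + 0.88 × -59 = 141.08 → 141
So the blended color is (57, 19, 141), about #39138d.

(57, 19, 141)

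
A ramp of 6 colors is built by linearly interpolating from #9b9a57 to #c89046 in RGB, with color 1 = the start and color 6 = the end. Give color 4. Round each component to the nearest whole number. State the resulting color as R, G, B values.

(182, 148, 77)

With 6 swatches and endpoints inclusive, swatch 4 sits at t = (4 − 1)/(6 − 1) = 3/5 ≈ 0.6.
#9b9a57 → (155, 154, 87); #c89046 → (200, 144, 70).
R = 155 + 0.6 × (200 − 155) = 182 → 182
G = 154 + 0.6 × (144 − 154) = 148 → 148
B = 87 + 0.6 × (70 − 87) = 76.8 → 77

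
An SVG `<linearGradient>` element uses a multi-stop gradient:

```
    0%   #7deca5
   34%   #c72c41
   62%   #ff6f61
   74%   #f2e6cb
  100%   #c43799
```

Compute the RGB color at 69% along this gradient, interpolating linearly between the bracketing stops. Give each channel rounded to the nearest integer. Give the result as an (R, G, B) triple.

69% lies between the 62% and 74% stops, so the local fraction is t = (69 − 62)/(74 − 62) = 7/12 ≈ 0.5833.
#ff6f61 → (255, 111, 97); #f2e6cb → (242, 230, 203).
R = 255 + 0.5833 × (242 − 255) = 247.417 → 247
G = 111 + 0.5833 × (230 − 111) = 180.413 → 180
B = 97 + 0.5833 × (203 − 97) = 158.83 → 159

(247, 180, 159)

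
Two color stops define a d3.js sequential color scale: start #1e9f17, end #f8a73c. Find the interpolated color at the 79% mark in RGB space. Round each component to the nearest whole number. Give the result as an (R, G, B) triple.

#1e9f17 → (30, 159, 23); #f8a73c → (248, 167, 60).
79% corresponds to t = 0.79.
R = 30 + 0.79 × (248 − 30) = 30 + 0.79 × 218 = 202.22 → 202
G = 159 + 0.79 × (167 − 159) = 159 + 0.79 × 8 = 165.32 → 165
B = 23 + 0.79 × (60 − 23) = 23 + 0.79 × 37 = 52.23 → 52

(202, 165, 52)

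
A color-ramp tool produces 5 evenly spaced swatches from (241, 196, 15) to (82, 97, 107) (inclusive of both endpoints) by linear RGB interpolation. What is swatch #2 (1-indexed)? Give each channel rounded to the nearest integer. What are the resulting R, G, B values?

(201, 171, 38)

With 5 swatches and endpoints inclusive, swatch 2 sits at t = (2 − 1)/(5 − 1) = 1/4 ≈ 0.25.
R = 241 + 0.25 × (82 − 241) = 201.25 → 201
G = 196 + 0.25 × (97 − 196) = 171.25 → 171
B = 15 + 0.25 × (107 − 15) = 38 → 38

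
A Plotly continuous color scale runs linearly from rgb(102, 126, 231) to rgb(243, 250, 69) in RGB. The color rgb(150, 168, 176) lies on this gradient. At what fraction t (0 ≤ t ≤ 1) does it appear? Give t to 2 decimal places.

Invert the lerp on the B channel (largest span, 162): t = (176 − 231) / (69 − 231) = -55/-162 = 0.33951.
Check on R: (150 − 102)/(243 − 102) = 0.3404 ✓

0.34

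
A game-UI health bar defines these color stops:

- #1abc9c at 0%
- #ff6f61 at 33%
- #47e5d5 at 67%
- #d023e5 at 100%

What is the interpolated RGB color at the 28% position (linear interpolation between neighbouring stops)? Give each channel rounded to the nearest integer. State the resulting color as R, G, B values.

28% lies between the 0% and 33% stops, so the local fraction is t = (28 − 0)/(33 − 0) = 28/33 ≈ 0.8485.
#1abc9c → (26, 188, 156); #ff6f61 → (255, 111, 97).
R = 26 + 0.8485 × (255 − 26) = 220.306 → 220
G = 188 + 0.8485 × (111 − 188) = 122.665 → 123
B = 156 + 0.8485 × (97 − 156) = 105.939 → 106

(220, 123, 106)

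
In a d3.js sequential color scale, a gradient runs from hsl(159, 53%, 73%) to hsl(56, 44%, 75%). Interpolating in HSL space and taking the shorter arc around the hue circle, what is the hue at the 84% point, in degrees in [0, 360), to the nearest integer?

72

Hue arc: Δh = 56 − 159 = -103° (|Δh| ≤ 180, already the shorter path).
H = 159 + 0.84 × (-103) = 72.48 → 72°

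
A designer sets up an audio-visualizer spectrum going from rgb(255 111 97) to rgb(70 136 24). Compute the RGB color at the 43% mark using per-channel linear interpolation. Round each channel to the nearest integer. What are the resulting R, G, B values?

43% corresponds to t = 0.43.
R = 255 + 0.43 × (70 − 255) = 255 + 0.43 × -185 = 175.45 → 175
G = 111 + 0.43 × (136 − 111) = 111 + 0.43 × 25 = 121.75 → 122
B = 97 + 0.43 × (24 − 97) = 97 + 0.43 × -73 = 65.61 → 66

(175, 122, 66)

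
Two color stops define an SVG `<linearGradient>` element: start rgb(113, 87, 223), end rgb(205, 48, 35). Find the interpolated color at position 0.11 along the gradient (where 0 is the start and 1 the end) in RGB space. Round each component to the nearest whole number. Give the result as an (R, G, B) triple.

(123, 83, 202)

R = 113 + 0.11 × (205 − 113) = 113 + 0.11 × 92 = 123.12 → 123
G = 87 + 0.11 × (48 − 87) = 87 + 0.11 × -39 = 82.71 → 83
B = 223 + 0.11 × (35 − 223) = 223 + 0.11 × -188 = 202.32 → 202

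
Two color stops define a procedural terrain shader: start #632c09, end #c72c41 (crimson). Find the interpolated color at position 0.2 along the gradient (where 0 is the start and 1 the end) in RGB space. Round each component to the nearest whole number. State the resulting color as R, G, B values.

#632c09 → (99, 44, 9); #c72c41 → (199, 44, 65).
R = 99 + 0.2 × (199 − 99) = 99 + 0.2 × 100 = 119 → 119
G = 44 + 0.2 × (44 − 44) = 44 + 0.2 × 0 = 44 → 44
B = 9 + 0.2 × (65 − 9) = 9 + 0.2 × 56 = 20.2 → 20
So the blended color is (119, 44, 20), about #772c14.

(119, 44, 20)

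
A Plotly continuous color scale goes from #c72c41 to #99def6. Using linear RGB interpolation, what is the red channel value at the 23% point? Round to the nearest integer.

R₁ = 199 (from #c72c41), R₂ = 153 (from #99def6).
R = 199 + 0.23 × (153 − 199) = 188.42 → 188

188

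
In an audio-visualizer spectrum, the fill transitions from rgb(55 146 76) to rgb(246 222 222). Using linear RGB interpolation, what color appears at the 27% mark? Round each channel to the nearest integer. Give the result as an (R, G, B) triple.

(107, 167, 115)

27% corresponds to t = 0.27.
R = 55 + 0.27 × (246 − 55) = 55 + 0.27 × 191 = 106.57 → 107
G = 146 + 0.27 × (222 − 146) = 146 + 0.27 × 76 = 166.52 → 167
B = 76 + 0.27 × (222 − 76) = 76 + 0.27 × 146 = 115.42 → 115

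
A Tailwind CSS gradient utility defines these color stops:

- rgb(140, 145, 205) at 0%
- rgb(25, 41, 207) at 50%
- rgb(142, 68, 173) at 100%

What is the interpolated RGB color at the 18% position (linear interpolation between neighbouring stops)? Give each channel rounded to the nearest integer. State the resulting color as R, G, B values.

(99, 108, 206)

18% lies between the 0% and 50% stops, so the local fraction is t = (18 − 0)/(50 − 0) = 18/50 ≈ 0.36.
R = 140 + 0.36 × (25 − 140) = 98.6 → 99
G = 145 + 0.36 × (41 − 145) = 107.56 → 108
B = 205 + 0.36 × (207 − 205) = 205.72 → 206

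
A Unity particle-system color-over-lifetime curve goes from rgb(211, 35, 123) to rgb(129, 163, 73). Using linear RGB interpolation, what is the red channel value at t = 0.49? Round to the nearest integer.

R = 211 + 0.49 × (129 − 211) = 170.82 → 171

171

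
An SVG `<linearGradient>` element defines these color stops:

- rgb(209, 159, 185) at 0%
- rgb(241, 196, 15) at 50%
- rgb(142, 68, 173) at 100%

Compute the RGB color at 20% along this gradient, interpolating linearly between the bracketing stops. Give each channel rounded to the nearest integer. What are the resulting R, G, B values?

20% lies between the 0% and 50% stops, so the local fraction is t = (20 − 0)/(50 − 0) = 20/50 ≈ 0.4.
R = 209 + 0.4 × (241 − 209) = 221.8 → 222
G = 159 + 0.4 × (196 − 159) = 173.8 → 174
B = 185 + 0.4 × (15 − 185) = 117 → 117

(222, 174, 117)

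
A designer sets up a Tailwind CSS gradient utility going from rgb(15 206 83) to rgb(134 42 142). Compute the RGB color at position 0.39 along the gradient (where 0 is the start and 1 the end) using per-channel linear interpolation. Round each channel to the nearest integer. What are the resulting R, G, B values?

R = 15 + 0.39 × (134 − 15) = 15 + 0.39 × 119 = 61.41 → 61
G = 206 + 0.39 × (42 − 206) = 206 + 0.39 × -164 = 142.04 → 142
B = 83 + 0.39 × (142 − 83) = 83 + 0.39 × 59 = 106.01 → 106

(61, 142, 106)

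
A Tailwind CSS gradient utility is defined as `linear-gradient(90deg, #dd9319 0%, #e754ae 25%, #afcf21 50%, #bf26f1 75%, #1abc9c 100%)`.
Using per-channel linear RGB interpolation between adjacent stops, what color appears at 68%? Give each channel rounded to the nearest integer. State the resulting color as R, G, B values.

68% lies between the 50% and 75% stops, so the local fraction is t = (68 − 50)/(75 − 50) = 18/25 ≈ 0.72.
#afcf21 → (175, 207, 33); #bf26f1 → (191, 38, 241).
R = 175 + 0.72 × (191 − 175) = 186.52 → 187
G = 207 + 0.72 × (38 − 207) = 85.32 → 85
B = 33 + 0.72 × (241 − 33) = 182.76 → 183

(187, 85, 183)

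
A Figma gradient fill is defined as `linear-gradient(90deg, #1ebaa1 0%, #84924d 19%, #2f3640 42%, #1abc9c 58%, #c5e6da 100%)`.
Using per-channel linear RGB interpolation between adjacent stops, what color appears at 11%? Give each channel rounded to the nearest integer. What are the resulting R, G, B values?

(89, 163, 112)

11% lies between the 0% and 19% stops, so the local fraction is t = (11 − 0)/(19 − 0) = 11/19 ≈ 0.5789.
#1ebaa1 → (30, 186, 161); #84924d → (132, 146, 77).
R = 30 + 0.5789 × (132 − 30) = 89.048 → 89
G = 186 + 0.5789 × (146 − 186) = 162.844 → 163
B = 161 + 0.5789 × (77 − 161) = 112.372 → 112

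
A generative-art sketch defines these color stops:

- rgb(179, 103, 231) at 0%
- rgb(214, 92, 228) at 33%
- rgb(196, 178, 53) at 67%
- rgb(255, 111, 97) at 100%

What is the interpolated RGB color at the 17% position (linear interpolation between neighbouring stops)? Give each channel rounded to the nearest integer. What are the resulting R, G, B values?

17% lies between the 0% and 33% stops, so the local fraction is t = (17 − 0)/(33 − 0) = 17/33 ≈ 0.5152.
R = 179 + 0.5152 × (214 − 179) = 197.032 → 197
G = 103 + 0.5152 × (92 − 103) = 97.333 → 97
B = 231 + 0.5152 × (228 − 231) = 229.454 → 229

(197, 97, 229)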